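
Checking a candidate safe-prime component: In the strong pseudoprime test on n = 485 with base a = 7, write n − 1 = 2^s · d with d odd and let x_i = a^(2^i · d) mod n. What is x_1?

n − 1 = 484 = 2^2 · 121, so s = 2 and d = 121.
x_0 = 7^121 mod 485 = 137.
x_1 = 137^2 mod 485 = 339.

339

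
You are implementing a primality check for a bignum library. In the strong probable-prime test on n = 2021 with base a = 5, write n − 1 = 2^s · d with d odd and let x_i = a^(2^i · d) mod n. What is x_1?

n − 1 = 2020 = 2^2 · 505, so s = 2 and d = 505.
x_0 = 5^505 mod 2021 = 865.
x_1 = 865^2 mod 2021 = 455.

455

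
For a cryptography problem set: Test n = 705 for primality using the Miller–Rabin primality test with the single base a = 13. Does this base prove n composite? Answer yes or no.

n − 1 = 704 = 2^6 · 11, so s = 6 and d = 11.
x_0 = 13^11 mod 705 = 637.
x_0 is neither 1 nor 704, so continue squaring.
x_1 = 637^2 mod 705 = 394.
x_2 = 394^2 mod 705 = 136.
x_3 = 136^2 mod 705 = 166.
x_4 = 166^2 mod 705 = 61.
x_5 = 61^2 mod 705 = 196.
Reached i = s−1 = 5 without hitting −1: 13 is a Miller–Rabin witness and 705 is composite.

yes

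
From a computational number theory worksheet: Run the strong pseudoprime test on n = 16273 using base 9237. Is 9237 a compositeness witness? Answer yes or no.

no

n − 1 = 16272 = 2^4 · 1017, so s = 4 and d = 1017.
x_0 = 9237^1017 mod 16273 = 1.
x_0 = 1, so 9237 is not a witness.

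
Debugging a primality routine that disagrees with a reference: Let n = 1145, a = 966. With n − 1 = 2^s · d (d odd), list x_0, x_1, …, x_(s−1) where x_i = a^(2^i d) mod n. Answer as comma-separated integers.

301, 146, 706

n − 1 = 1144 = 2^3 · 143, so s = 3 and d = 143.
x_0 = 966^143 mod 1145 = 301.
x_1 = 301^2 mod 1145 = 146.
x_2 = 146^2 mod 1145 = 706.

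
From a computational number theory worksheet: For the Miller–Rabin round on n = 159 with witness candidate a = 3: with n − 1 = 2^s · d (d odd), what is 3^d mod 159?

156

n − 1 = 158 = 2^1 · 79, so s = 1 and d = 79.
Repeated squaring mod 159: 3^1 ≡ 3, 3^2 ≡ 9, 3^4 ≡ 81, 3^8 ≡ 42, 3^16 ≡ 15, 3^32 ≡ 66, 3^64 ≡ 63.
79 = 64 + 8 + 4 + 2 + 1, so 3^79 ≡ 63·42·81·9·3 ≡ 156 (mod 159).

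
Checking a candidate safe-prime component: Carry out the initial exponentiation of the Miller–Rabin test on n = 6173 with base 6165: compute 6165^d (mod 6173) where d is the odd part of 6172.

2447

n − 1 = 6172 = 2^2 · 1543, so s = 2 and d = 1543.
6165^1543 mod 6173 = 2447.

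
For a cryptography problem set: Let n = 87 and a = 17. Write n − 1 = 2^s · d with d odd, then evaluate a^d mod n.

41

n − 1 = 86 = 2^1 · 43, so s = 1 and d = 43.
Repeated squaring mod 87: 17^1 ≡ 17, 17^2 ≡ 28, 17^4 ≡ 1, 17^8 ≡ 1, 17^16 ≡ 1, 17^32 ≡ 1.
43 = 32 + 8 + 2 + 1, so 17^43 ≡ 1·1·28·17 ≡ 41 (mod 87).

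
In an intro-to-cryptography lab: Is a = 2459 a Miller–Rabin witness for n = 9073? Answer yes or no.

n − 1 = 9072 = 2^4 · 567, so s = 4 and d = 567.
Repeated squaring mod 9073: 2459^1 ≡ 2459, 2459^2 ≡ 4063, 2459^4 ≡ 4182, 2459^8 ≡ 5453, 2459^16 ≡ 2988, 2459^32 ≡ 312, 2459^64 ≡ 6614, 2459^128 ≡ 4063, 2459^256 ≡ 4182, 2459^512 ≡ 5453.
567 = 512 + 32 + 16 + 4 + 2 + 1, so 2459^567 ≡ 5453·312·2988·4182·4063·2459 ≡ 9072 (mod 9073).
x_0 = 2459^567 mod 9073 = 9072.
x_0 = 9072 ≡ −1, so 2459 is not a witness.

no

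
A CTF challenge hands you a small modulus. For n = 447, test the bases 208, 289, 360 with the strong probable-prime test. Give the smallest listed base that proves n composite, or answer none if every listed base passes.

208

n − 1 = 446 = 2^1 · 223, so s = 1 and d = 223.
Base 208: x_0 = 208^223 mod 447 = 388. x_0 ∉ {1, 446} and s = 1, so 208 is a Miller–Rabin witness and 447 is composite.
Base 289: x_0 = 289^223 mod 447 = 289. x_0 ∉ {1, 446} and s = 1, so 289 is a Miller–Rabin witness and 447 is composite.
Base 360: x_0 = 360^223 mod 447 = 87. x_0 ∉ {1, 446} and s = 1, so 360 is a Miller–Rabin witness and 447 is composite.
The smallest witness among the given bases is 208.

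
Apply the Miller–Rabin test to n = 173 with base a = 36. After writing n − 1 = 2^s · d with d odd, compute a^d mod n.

n − 1 = 172 = 2^2 · 43, so s = 2 and d = 43.
Repeated squaring mod 173: 36^1 ≡ 36, 36^2 ≡ 85, 36^4 ≡ 132, 36^8 ≡ 124, 36^16 ≡ 152, 36^32 ≡ 95.
43 = 32 + 8 + 2 + 1, so 36^43 ≡ 95·124·85·36 ≡ 1 (mod 173).

1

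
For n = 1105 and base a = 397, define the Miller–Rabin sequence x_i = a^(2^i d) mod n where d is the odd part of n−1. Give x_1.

n − 1 = 1104 = 2^4 · 69, so s = 4 and d = 69.
Repeated squaring mod 1105: 397^1 ≡ 397, 397^2 ≡ 699, 397^4 ≡ 191, 397^8 ≡ 16, 397^16 ≡ 256, 397^32 ≡ 341, 397^64 ≡ 256.
69 = 64 + 4 + 1, so 397^69 ≡ 256·191·397 ≡ 177 (mod 1105).
x_0 = 177.
x_1 = 177^2 mod 1105 = 389.

389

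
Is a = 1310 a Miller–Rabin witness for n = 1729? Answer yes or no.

n − 1 = 1728 = 2^6 · 27, so s = 6 and d = 27.
By repeated squaring, 1310^27 ≡ 246 (mod 1729).
x_0 = 1310^27 mod 1729 = 246.
x_0 is neither 1 nor 1728, so continue squaring.
x_1 = 246^2 mod 1729 = 1.
x_1 = 1 but x_0 ≠ ±1, a nontrivial square root of 1 — 1310 is a witness and 1729 is composite.

yes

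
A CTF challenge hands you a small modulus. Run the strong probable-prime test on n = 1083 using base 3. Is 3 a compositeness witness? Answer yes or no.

n − 1 = 1082 = 2^1 · 541, so s = 1 and d = 541.
By repeated squaring, 3^541 ≡ 459 (mod 1083).
x_0 = 3^541 mod 1083 = 459.
x_0 ∉ {1, 1082} and s = 1, so 3 is a Miller–Rabin witness and 1083 is composite.

yes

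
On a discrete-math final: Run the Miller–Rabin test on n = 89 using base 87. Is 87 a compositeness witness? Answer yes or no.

no

n − 1 = 88 = 2^3 · 11, so s = 3 and d = 11.
x_0 = 87^11 mod 89 = 88.
x_0 = 88 ≡ −1, so 87 is not a witness.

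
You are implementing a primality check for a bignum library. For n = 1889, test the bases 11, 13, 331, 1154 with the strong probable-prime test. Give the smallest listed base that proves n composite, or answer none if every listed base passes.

none

n − 1 = 1888 = 2^5 · 59, so s = 5 and d = 59.
Base 11: x_0 = 11^59 mod 1889 = 914. x_0 is neither 1 nor 1888, so continue squaring. x_1 = 914^2 mod 1889 = 458. x_2 = 458^2 mod 1889 = 85. x_3 = 85^2 mod 1889 = 1558. x_4 = 1558^2 mod 1889 = 1888. x_4 ≡ −1, so 11 is not a witness.
Base 13: x_0 = 13^59 mod 1889 = 1150. x_0 is neither 1 nor 1888, so continue squaring. x_1 = 1150^2 mod 1889 = 200. x_2 = 200^2 mod 1889 = 331. x_3 = 331^2 mod 1889 = 1888. x_3 ≡ −1, so 13 is not a witness.
Base 331: x_0 = 331^59 mod 1889 = 1558. x_0 is neither 1 nor 1888, so continue squaring. x_1 = 1558^2 mod 1889 = 1888. x_1 ≡ −1, so 331 is not a witness.
Base 1154: x_0 = 1154^59 mod 1889 = 533. x_0 is neither 1 nor 1888, so continue squaring. x_1 = 533^2 mod 1889 = 739. x_2 = 739^2 mod 1889 = 200. x_3 = 200^2 mod 1889 = 331. x_4 = 331^2 mod 1889 = 1888. x_4 ≡ −1, so 1154 is not a witness.
No listed base is a witness for 1889.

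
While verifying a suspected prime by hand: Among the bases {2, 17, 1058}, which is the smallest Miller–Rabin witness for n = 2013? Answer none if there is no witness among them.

2

n − 1 = 2012 = 2^2 · 503, so s = 2 and d = 503.
Base 2: x_0 = 2^503 mod 2013 = 437. x_0 is neither 1 nor 2012, so continue squaring. x_1 = 437^2 mod 2013 = 1747. Reached i = s−1 = 1 without hitting −1: 2 is a Miller–Rabin witness and 2013 is composite.
Base 17: x_0 = 17^503 mod 2013 = 1283. x_0 is neither 1 nor 2012, so continue squaring. x_1 = 1283^2 mod 2013 = 1468. Reached i = s−1 = 1 without hitting −1: 17 is a Miller–Rabin witness and 2013 is composite.
Base 1058: x_0 = 1058^503 mod 2013 = 1130. x_0 is neither 1 nor 2012, so continue squaring. x_1 = 1130^2 mod 2013 = 658. Reached i = s−1 = 1 without hitting −1: 1058 is a Miller–Rabin witness and 2013 is composite.
The smallest witness among the given bases is 2.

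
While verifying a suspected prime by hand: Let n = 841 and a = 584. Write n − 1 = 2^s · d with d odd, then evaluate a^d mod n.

115

n − 1 = 840 = 2^3 · 105, so s = 3 and d = 105.
584^105 mod 841 = 115.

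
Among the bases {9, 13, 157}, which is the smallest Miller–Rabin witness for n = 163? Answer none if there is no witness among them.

none

n − 1 = 162 = 2^1 · 81, so s = 1 and d = 81.
Base 9: x_0 = 9^81 mod 163 = 1. x_0 = 1, so 9 is not a witness.
Base 13: x_0 = 13^81 mod 163 = 162. x_0 = 162 ≡ −1, so 13 is not a witness.
Base 157: x_0 = 157^81 mod 163 = 162. x_0 = 162 ≡ −1, so 157 is not a witness.
No listed base is a witness for 163.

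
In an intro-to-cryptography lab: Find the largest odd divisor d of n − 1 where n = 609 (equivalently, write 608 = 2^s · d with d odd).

19

Halving: 608 → 304 → 152 → 76 → 38 → 19; 19 is odd.
So 608 = 2^5 · 19.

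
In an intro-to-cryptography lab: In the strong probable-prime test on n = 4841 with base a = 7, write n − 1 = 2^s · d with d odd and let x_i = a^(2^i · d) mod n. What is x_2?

28

n − 1 = 4840 = 2^3 · 605, so s = 3 and d = 605.
x_0 = 7^605 mod 4841 = 4239.
x_1 = 4239^2 mod 4841 = 4170.
x_2 = 4170^2 mod 4841 = 28.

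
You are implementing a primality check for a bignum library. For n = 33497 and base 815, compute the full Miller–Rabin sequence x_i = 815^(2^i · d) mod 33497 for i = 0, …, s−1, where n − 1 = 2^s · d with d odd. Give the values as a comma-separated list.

19004, 20859, 5348

n − 1 = 33496 = 2^3 · 4187, so s = 3 and d = 4187.
x_0 = 815^4187 mod 33497 = 19004.
x_1 = 19004^2 mod 33497 = 20859.
x_2 = 20859^2 mod 33497 = 5348.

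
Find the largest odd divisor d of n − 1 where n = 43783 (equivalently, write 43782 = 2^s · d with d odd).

Halving: 43782 → 21891; 21891 is odd.
So 43782 = 2^1 · 21891.

21891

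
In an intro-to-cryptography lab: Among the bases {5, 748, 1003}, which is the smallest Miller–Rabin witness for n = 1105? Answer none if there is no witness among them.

5

n − 1 = 1104 = 2^4 · 69, so s = 4 and d = 69.
Base 5: x_0 = 5^69 mod 1105 = 915. x_0 is neither 1 nor 1104, so continue squaring. x_1 = 915^2 mod 1105 = 740. x_2 = 740^2 mod 1105 = 625. x_3 = 625^2 mod 1105 = 560. Reached i = s−1 = 3 without hitting −1: 5 is a Miller–Rabin witness and 1105 is composite.
Base 748: x_0 = 748^69 mod 1105 = 918. x_0 is neither 1 nor 1104, so continue squaring. x_1 = 918^2 mod 1105 = 714. x_2 = 714^2 mod 1105 = 391. x_3 = 391^2 mod 1105 = 391. Reached i = s−1 = 3 without hitting −1: 748 is a Miller–Rabin witness and 1105 is composite.
Base 1003: x_0 = 1003^69 mod 1105 = 408. x_0 is neither 1 nor 1104, so continue squaring. x_1 = 408^2 mod 1105 = 714. x_2 = 714^2 mod 1105 = 391. x_3 = 391^2 mod 1105 = 391. Reached i = s−1 = 3 without hitting −1: 1003 is a Miller–Rabin witness and 1105 is composite.
The smallest witness among the given bases is 5.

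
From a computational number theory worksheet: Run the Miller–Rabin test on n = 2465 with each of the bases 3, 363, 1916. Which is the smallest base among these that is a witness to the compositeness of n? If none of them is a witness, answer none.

n − 1 = 2464 = 2^5 · 77, so s = 5 and d = 77.
Base 3: x_0 = 3^77 mod 2465 = 2018. x_0 is neither 1 nor 2464, so continue squaring. x_1 = 2018^2 mod 2465 = 144. x_2 = 144^2 mod 2465 = 1016. x_3 = 1016^2 mod 2465 = 1886. x_4 = 1886^2 mod 2465 = 1. x_4 = 1 but x_3 ≠ ±1, a nontrivial square root of 1 — 3 is a witness and 2465 is composite.
Base 363: x_0 = 363^77 mod 2465 = 418. x_0 is neither 1 nor 2464, so continue squaring. x_1 = 418^2 mod 2465 = 2174. x_2 = 2174^2 mod 2465 = 871. x_3 = 871^2 mod 2465 = 1886. x_4 = 1886^2 mod 2465 = 1. x_4 = 1 but x_3 ≠ ±1, a nontrivial square root of 1 — 363 is a witness and 2465 is composite.
Base 1916: x_0 = 1916^77 mod 2465 = 626. x_0 is neither 1 nor 2464, so continue squaring. x_1 = 626^2 mod 2465 = 2406. x_2 = 2406^2 mod 2465 = 1016. x_3 = 1016^2 mod 2465 = 1886. x_4 = 1886^2 mod 2465 = 1. x_4 = 1 but x_3 ≠ ±1, a nontrivial square root of 1 — 1916 is a witness and 2465 is composite.
The smallest witness among the given bases is 3.

3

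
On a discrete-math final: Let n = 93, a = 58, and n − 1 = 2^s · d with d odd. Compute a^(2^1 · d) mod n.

n − 1 = 92 = 2^2 · 23, so s = 2 and d = 23.
Repeated squaring mod 93: 58^1 ≡ 58, 58^2 ≡ 16, 58^4 ≡ 70, 58^8 ≡ 64, 58^16 ≡ 4.
23 = 16 + 4 + 2 + 1, so 58^23 ≡ 4·70·16·58 ≡ 91 (mod 93).
x_0 = 91.
x_1 = 91^2 mod 93 = 4.

4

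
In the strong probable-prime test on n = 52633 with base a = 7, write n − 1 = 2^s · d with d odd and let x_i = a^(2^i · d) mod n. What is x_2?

33579

n − 1 = 52632 = 2^3 · 6579, so s = 3 and d = 6579.
Repeated squaring mod 52633: 7^1 ≡ 7, 7^2 ≡ 49, 7^4 ≡ 2401, 7^8 ≡ 27804, 7^16 ≡ 41545, 7^32 ≡ 45689, 7^64 ≡ 7308, 7^128 ≡ 37002, 7^256 ≡ 5775, 7^512 ≡ 33936, 7^1024 ≡ 42056, 7^2048 ≡ 27804, 7^4096 ≡ 41545.
6579 = 4096 + 2048 + 256 + 128 + 32 + 16 + 2 + 1, so 7^6579 ≡ 41545·27804·5775·37002·45689·41545·49·7 ≡ 17717 (mod 52633).
x_0 = 17717.
x_1 = 17717^2 mod 52633 = 41510.
x_2 = 41510^2 mod 52633 = 33579.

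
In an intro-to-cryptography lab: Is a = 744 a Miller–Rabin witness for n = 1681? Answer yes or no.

no

n − 1 = 1680 = 2^4 · 105, so s = 4 and d = 105.
x_0 = 744^105 mod 1681 = 834.
x_0 is neither 1 nor 1680, so continue squaring.
x_1 = 834^2 mod 1681 = 1303.
x_2 = 1303^2 mod 1681 = 1680.
x_2 ≡ −1, so 744 is not a witness.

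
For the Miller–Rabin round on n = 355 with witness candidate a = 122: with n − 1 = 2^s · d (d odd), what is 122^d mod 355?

n − 1 = 354 = 2^1 · 177, so s = 1 and d = 177.
Repeated squaring mod 355: 122^1 ≡ 122, 122^2 ≡ 329, 122^4 ≡ 321, 122^8 ≡ 91, 122^16 ≡ 116, 122^32 ≡ 321, 122^64 ≡ 91, 122^128 ≡ 116.
177 = 128 + 32 + 16 + 1, so 122^177 ≡ 116·321·116·122 ≡ 97 (mod 355).

97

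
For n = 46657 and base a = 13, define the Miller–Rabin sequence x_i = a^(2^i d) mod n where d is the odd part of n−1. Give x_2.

n − 1 = 46656 = 2^6 · 729, so s = 6 and d = 729.
Repeated squaring mod 46657: 13^1 ≡ 13, 13^2 ≡ 169, 13^4 ≡ 28561, 13^8 ≡ 26390, 13^16 ≡ 29718, 13^32 ≡ 35828, 13^64 ≡ 18200, 13^128 ≡ 21957, 13^256 ≡ 3068, 13^512 ≡ 34567.
729 = 512 + 128 + 64 + 16 + 8 + 1, so 13^729 ≡ 34567·21957·18200·29718·26390·13 ≡ 35230 (mod 46657).
x_0 = 35230.
x_1 = 35230^2 mod 46657 = 30043.
x_2 = 30043^2 mod 46657 = 2184.

2184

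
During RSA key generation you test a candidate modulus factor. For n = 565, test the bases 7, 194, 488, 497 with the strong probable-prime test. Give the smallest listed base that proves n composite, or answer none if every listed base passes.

7

n − 1 = 564 = 2^2 · 141, so s = 2 and d = 141.
Base 7: x_0 = 7^141 mod 565 = 7. x_0 is neither 1 nor 564, so continue squaring. x_1 = 7^2 mod 565 = 49. Reached i = s−1 = 1 without hitting −1: 7 is a Miller–Rabin witness and 565 is composite.
Base 194: x_0 = 194^141 mod 565 = 194. x_0 is neither 1 nor 564, so continue squaring. x_1 = 194^2 mod 565 = 346. Reached i = s−1 = 1 without hitting −1: 194 is a Miller–Rabin witness and 565 is composite.
Base 488: x_0 = 488^141 mod 565 = 303. x_0 is neither 1 nor 564, so continue squaring. x_1 = 303^2 mod 565 = 279. Reached i = s−1 = 1 without hitting −1: 488 is a Miller–Rabin witness and 565 is composite.
Base 497: x_0 = 497^141 mod 565 = 342. x_0 is neither 1 nor 564, so continue squaring. x_1 = 342^2 mod 565 = 9. Reached i = s−1 = 1 without hitting −1: 497 is a Miller–Rabin witness and 565 is composite.
The smallest witness among the given bases is 7.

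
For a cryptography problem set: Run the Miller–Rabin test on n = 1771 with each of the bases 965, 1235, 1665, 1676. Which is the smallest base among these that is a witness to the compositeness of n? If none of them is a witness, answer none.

1235

n − 1 = 1770 = 2^1 · 885, so s = 1 and d = 885.
Base 965: x_0 = 965^885 mod 1771 = 1770. x_0 = 1770 ≡ −1, so 965 is not a witness.
Base 1235: x_0 = 1235^885 mod 1771 = 650. x_0 ∉ {1, 1770} and s = 1, so 1235 is a Miller–Rabin witness and 1771 is composite.
Base 1665: x_0 = 1665^885 mod 1771 = 1112. x_0 ∉ {1, 1770} and s = 1, so 1665 is a Miller–Rabin witness and 1771 is composite.
Base 1676: x_0 = 1676^885 mod 1771 = 1574. x_0 ∉ {1, 1770} and s = 1, so 1676 is a Miller–Rabin witness and 1771 is composite.
The smallest witness among the given bases is 1235.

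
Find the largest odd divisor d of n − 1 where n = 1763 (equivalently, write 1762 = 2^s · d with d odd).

881

Halving: 1762 → 881; 881 is odd.
So 1762 = 2^1 · 881.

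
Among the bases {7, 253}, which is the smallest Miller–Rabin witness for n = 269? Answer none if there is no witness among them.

none

n − 1 = 268 = 2^2 · 67, so s = 2 and d = 67.
Base 7: x_0 = 7^67 mod 269 = 82. x_0 is neither 1 nor 268, so continue squaring. x_1 = 82^2 mod 269 = 268. x_1 ≡ −1, so 7 is not a witness.
Base 253: x_0 = 253^67 mod 269 = 268. x_0 = 268 ≡ −1, so 253 is not a witness.
No listed base is a witness for 269.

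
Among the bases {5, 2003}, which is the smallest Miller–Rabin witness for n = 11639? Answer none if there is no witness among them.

n − 1 = 11638 = 2^1 · 5819, so s = 1 and d = 5819.
Base 5: x_0 = 5^5819 mod 11639 = 3022. x_0 ∉ {1, 11638} and s = 1, so 5 is a Miller–Rabin witness and 11639 is composite.
Base 2003: x_0 = 2003^5819 mod 11639 = 5515. x_0 ∉ {1, 11638} and s = 1, so 2003 is a Miller–Rabin witness and 11639 is composite.
The smallest witness among the given bases is 5.

5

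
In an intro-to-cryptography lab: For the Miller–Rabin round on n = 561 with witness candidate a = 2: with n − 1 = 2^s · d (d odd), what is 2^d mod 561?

263

n − 1 = 560 = 2^4 · 35, so s = 4 and d = 35.
Repeated squaring mod 561: 2^1 ≡ 2, 2^2 ≡ 4, 2^4 ≡ 16, 2^8 ≡ 256, 2^16 ≡ 460, 2^32 ≡ 103.
35 = 32 + 2 + 1, so 2^35 ≡ 103·4·2 ≡ 263 (mod 561).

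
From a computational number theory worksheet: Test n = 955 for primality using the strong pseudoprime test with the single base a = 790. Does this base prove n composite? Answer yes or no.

n − 1 = 954 = 2^1 · 477, so s = 1 and d = 477.
By repeated squaring, 790^477 ≡ 485 (mod 955).
x_0 = 790^477 mod 955 = 485.
x_0 ∉ {1, 954} and s = 1, so 790 is a Miller–Rabin witness and 955 is composite.

yes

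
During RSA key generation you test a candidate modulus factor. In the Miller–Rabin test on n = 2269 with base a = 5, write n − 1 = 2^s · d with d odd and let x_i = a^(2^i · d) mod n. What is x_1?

1

n − 1 = 2268 = 2^2 · 567, so s = 2 and d = 567.
Repeated squaring mod 2269: 5^1 ≡ 5, 5^2 ≡ 25, 5^4 ≡ 625, 5^8 ≡ 357, 5^16 ≡ 385, 5^32 ≡ 740, 5^64 ≡ 771, 5^128 ≡ 2232, 5^256 ≡ 1369, 5^512 ≡ 2236.
567 = 512 + 32 + 16 + 4 + 2 + 1, so 5^567 ≡ 2236·740·385·625·25·5 ≡ 1 (mod 2269).
x_0 = 1.
x_1 = 1^2 mod 2269 = 1.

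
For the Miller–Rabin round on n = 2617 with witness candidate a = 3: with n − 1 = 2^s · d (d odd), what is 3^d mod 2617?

667

n − 1 = 2616 = 2^3 · 327, so s = 3 and d = 327.
Repeated squaring mod 2617: 3^1 ≡ 3, 3^2 ≡ 9, 3^4 ≡ 81, 3^8 ≡ 1327, 3^16 ≡ 2305, 3^32 ≡ 515, 3^64 ≡ 908, 3^128 ≡ 109, 3^256 ≡ 1413.
327 = 256 + 64 + 4 + 2 + 1, so 3^327 ≡ 1413·908·81·9·3 ≡ 667 (mod 2617).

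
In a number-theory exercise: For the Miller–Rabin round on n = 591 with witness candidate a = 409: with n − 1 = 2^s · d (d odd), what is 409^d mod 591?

n − 1 = 590 = 2^1 · 295, so s = 1 and d = 295.
By repeated squaring, 409^295 ≡ 409 (mod 591).

409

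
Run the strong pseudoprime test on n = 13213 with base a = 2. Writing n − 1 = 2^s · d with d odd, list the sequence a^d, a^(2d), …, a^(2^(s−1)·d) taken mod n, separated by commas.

2556, 5914

n − 1 = 13212 = 2^2 · 3303, so s = 2 and d = 3303.
x_0 = 2^3303 mod 13213 = 2556.
x_1 = 2556^2 mod 13213 = 5914.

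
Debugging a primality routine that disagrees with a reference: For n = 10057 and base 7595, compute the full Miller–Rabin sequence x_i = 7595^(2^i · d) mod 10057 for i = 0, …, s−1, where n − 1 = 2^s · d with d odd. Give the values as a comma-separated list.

n − 1 = 10056 = 2^3 · 1257, so s = 3 and d = 1257.
x_0 = 7595^1257 mod 10057 = 3684.
x_1 = 3684^2 mod 10057 = 4963.
x_2 = 4963^2 mod 10057 = 1776.

3684, 4963, 1776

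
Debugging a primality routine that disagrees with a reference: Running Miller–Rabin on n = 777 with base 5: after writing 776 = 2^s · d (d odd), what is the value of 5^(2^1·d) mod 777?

n − 1 = 776 = 2^3 · 97, so s = 3 and d = 97.
Repeated squaring mod 777: 5^1 ≡ 5, 5^2 ≡ 25, 5^4 ≡ 625, 5^8 ≡ 571, 5^16 ≡ 478, 5^32 ≡ 46, 5^64 ≡ 562.
97 = 64 + 32 + 1, so 5^97 ≡ 562·46·5 ≡ 278 (mod 777).
x_0 = 278.
x_1 = 278^2 mod 777 = 361.

361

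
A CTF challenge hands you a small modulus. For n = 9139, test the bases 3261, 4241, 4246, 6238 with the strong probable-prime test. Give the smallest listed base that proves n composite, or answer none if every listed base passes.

3261

n − 1 = 9138 = 2^1 · 4569, so s = 1 and d = 4569.
Base 3261: x_0 = 3261^4569 mod 9139 = 3856. x_0 ∉ {1, 9138} and s = 1, so 3261 is a Miller–Rabin witness and 9139 is composite.
Base 4241: x_0 = 4241^4569 mod 9139 = 7554. x_0 ∉ {1, 9138} and s = 1, so 4241 is a Miller–Rabin witness and 9139 is composite.
Base 4246: x_0 = 4246^4569 mod 9139 = 619. x_0 ∉ {1, 9138} and s = 1, so 4246 is a Miller–Rabin witness and 9139 is composite.
Base 6238: x_0 = 6238^4569 mod 9139 = 6794. x_0 ∉ {1, 9138} and s = 1, so 6238 is a Miller–Rabin witness and 9139 is composite.
The smallest witness among the given bases is 3261.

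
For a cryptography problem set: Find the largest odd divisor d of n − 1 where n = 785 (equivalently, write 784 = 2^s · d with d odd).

49

Halving: 784 → 392 → 196 → 98 → 49; 49 is odd.
So 784 = 2^4 · 49.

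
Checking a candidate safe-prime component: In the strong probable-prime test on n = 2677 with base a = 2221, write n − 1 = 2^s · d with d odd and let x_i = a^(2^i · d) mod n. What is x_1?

2676

n − 1 = 2676 = 2^2 · 669, so s = 2 and d = 669.
x_0 = 2221^669 mod 2677 = 2127.
x_1 = 2127^2 mod 2677 = 2676.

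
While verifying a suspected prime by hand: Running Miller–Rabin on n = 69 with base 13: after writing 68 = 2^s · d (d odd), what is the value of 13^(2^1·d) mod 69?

13

n − 1 = 68 = 2^2 · 17, so s = 2 and d = 17.
Repeated squaring mod 69: 13^1 ≡ 13, 13^2 ≡ 31, 13^4 ≡ 64, 13^8 ≡ 25, 13^16 ≡ 4.
17 = 16 + 1, so 13^17 ≡ 4·13 ≡ 52 (mod 69).
x_0 = 52.
x_1 = 52^2 mod 69 = 13.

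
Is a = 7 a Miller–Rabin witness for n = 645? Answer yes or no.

n − 1 = 644 = 2^2 · 161, so s = 2 and d = 161.
x_0 = 7^161 mod 645 = 37.
x_0 is neither 1 nor 644, so continue squaring.
x_1 = 37^2 mod 645 = 79.
Reached i = s−1 = 1 without hitting −1: 7 is a Miller–Rabin witness and 645 is composite.

yes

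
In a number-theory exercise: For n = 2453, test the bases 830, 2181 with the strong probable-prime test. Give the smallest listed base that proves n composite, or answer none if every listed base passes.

n − 1 = 2452 = 2^2 · 613, so s = 2 and d = 613.
Base 830: x_0 = 830^613 mod 2453 = 2028. x_0 is neither 1 nor 2452, so continue squaring. x_1 = 2028^2 mod 2453 = 1556. Reached i = s−1 = 1 without hitting −1: 830 is a Miller–Rabin witness and 2453 is composite.
Base 2181: x_0 = 2181^613 mod 2453 = 1479. x_0 is neither 1 nor 2452, so continue squaring. x_1 = 1479^2 mod 2453 = 1818. Reached i = s−1 = 1 without hitting −1: 2181 is a Miller–Rabin witness and 2453 is composite.
The smallest witness among the given bases is 830.

830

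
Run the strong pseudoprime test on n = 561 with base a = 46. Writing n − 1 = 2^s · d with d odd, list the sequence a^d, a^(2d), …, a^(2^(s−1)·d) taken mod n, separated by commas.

n − 1 = 560 = 2^4 · 35, so s = 4 and d = 35.
x_0 = 46^35 mod 561 = 538.
x_1 = 538^2 mod 561 = 529.
x_2 = 529^2 mod 561 = 463.
x_3 = 463^2 mod 561 = 67.

538, 529, 463, 67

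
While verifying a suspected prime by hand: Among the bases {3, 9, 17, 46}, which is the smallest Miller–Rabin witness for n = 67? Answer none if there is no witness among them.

none

n − 1 = 66 = 2^1 · 33, so s = 1 and d = 33.
Base 3: x_0 = 3^33 mod 67 = 66. x_0 = 66 ≡ −1, so 3 is not a witness.
Base 9: x_0 = 9^33 mod 67 = 1. x_0 = 1, so 9 is not a witness.
Base 17: x_0 = 17^33 mod 67 = 1. x_0 = 1, so 17 is not a witness.
Base 46: x_0 = 46^33 mod 67 = 66. x_0 = 66 ≡ −1, so 46 is not a witness.
No listed base is a witness for 67.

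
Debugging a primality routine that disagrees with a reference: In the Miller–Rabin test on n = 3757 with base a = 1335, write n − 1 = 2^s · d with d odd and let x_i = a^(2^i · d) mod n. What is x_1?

1483

n − 1 = 3756 = 2^2 · 939, so s = 2 and d = 939.
x_0 = 1335^939 mod 3757 = 3602.
x_1 = 3602^2 mod 3757 = 1483.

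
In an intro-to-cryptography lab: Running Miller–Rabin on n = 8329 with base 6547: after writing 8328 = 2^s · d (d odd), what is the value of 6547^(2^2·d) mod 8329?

8328

n − 1 = 8328 = 2^3 · 1041, so s = 3 and d = 1041.
x_0 = 6547^1041 mod 8329 = 4735.
x_1 = 4735^2 mod 8329 = 6886.
x_2 = 6886^2 mod 8329 = 8328.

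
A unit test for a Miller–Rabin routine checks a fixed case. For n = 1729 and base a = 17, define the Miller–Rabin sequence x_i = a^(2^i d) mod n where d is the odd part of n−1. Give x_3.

1

n − 1 = 1728 = 2^6 · 27, so s = 6 and d = 27.
Repeated squaring mod 1729: 17^1 ≡ 17, 17^2 ≡ 289, 17^4 ≡ 529, 17^8 ≡ 1472, 17^16 ≡ 347.
27 = 16 + 8 + 2 + 1, so 17^27 ≡ 347·1472·289·17 ≡ 818 (mod 1729).
x_0 = 818.
x_1 = 818^2 mod 1729 = 1.
x_2 = 1^2 mod 1729 = 1.
x_3 = 1^2 mod 1729 = 1.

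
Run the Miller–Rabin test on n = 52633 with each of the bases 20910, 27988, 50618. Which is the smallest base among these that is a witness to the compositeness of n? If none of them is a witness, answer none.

27988

n − 1 = 52632 = 2^3 · 6579, so s = 3 and d = 6579.
Base 20910: x_0 = 20910^6579 mod 52633 = 1. x_0 = 1, so 20910 is not a witness.
Base 27988: x_0 = 27988^6579 mod 52633 = 25852. x_0 is neither 1 nor 52632, so continue squaring. x_1 = 25852^2 mod 52633 = 44703. x_2 = 44703^2 mod 52633 = 41098. Reached i = s−1 = 2 without hitting −1: 27988 is a Miller–Rabin witness and 52633 is composite.
Base 50618: x_0 = 50618^6579 mod 52633 = 25852. x_0 is neither 1 nor 52632, so continue squaring. x_1 = 25852^2 mod 52633 = 44703. x_2 = 44703^2 mod 52633 = 41098. Reached i = s−1 = 2 without hitting −1: 50618 is a Miller–Rabin witness and 52633 is composite.
The smallest witness among the given bases is 27988.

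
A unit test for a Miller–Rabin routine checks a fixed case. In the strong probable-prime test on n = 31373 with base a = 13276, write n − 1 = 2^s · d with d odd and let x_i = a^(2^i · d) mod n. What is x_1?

13591

n − 1 = 31372 = 2^2 · 7843, so s = 2 and d = 7843.
x_0 = 13276^7843 mod 31373 = 11943.
x_1 = 11943^2 mod 31373 = 13591.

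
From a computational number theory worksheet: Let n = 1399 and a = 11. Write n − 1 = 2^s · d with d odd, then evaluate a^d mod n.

n − 1 = 1398 = 2^1 · 699, so s = 1 and d = 699.
Repeated squaring mod 1399: 11^1 ≡ 11, 11^2 ≡ 121, 11^4 ≡ 651, 11^8 ≡ 1303, 11^16 ≡ 822, 11^32 ≡ 1366, 11^64 ≡ 1089, 11^128 ≡ 968, 11^256 ≡ 1093, 11^512 ≡ 1302.
699 = 512 + 128 + 32 + 16 + 8 + 2 + 1, so 11^699 ≡ 1302·968·1366·822·1303·121·11 ≡ 1 (mod 1399).

1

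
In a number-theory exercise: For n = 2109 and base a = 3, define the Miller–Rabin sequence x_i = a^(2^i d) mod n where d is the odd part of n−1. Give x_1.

n − 1 = 2108 = 2^2 · 527, so s = 2 and d = 527.
x_0 = 3^527 mod 2109 = 243.
x_1 = 243^2 mod 2109 = 2106.

2106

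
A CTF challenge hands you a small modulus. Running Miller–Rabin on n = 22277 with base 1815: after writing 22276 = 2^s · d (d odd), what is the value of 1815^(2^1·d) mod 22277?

1

n − 1 = 22276 = 2^2 · 5569, so s = 2 and d = 5569.
x_0 = 1815^5569 mod 22277 = 22276.
x_1 = 22276^2 mod 22277 = 1.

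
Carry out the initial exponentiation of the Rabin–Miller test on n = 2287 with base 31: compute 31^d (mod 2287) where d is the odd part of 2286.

n − 1 = 2286 = 2^1 · 1143, so s = 1 and d = 1143.
Repeated squaring mod 2287: 31^1 ≡ 31, 31^2 ≡ 961, 31^4 ≡ 1860, 31^8 ≡ 1656, 31^16 ≡ 223, 31^32 ≡ 1702, 31^64 ≡ 1462, 31^128 ≡ 1386, 31^256 ≡ 2203, 31^512 ≡ 195, 31^1024 ≡ 1433.
1143 = 1024 + 64 + 32 + 16 + 4 + 2 + 1, so 31^1143 ≡ 1433·1462·1702·223·1860·961·31 ≡ 1 (mod 2287).

1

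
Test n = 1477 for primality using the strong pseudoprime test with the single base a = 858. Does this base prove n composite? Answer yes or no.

n − 1 = 1476 = 2^2 · 369, so s = 2 and d = 369.
x_0 = 858^369 mod 1477 = 1.
x_0 = 1, so 858 is not a witness.

no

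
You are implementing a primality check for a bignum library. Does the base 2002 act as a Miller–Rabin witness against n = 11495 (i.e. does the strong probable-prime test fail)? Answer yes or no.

n − 1 = 11494 = 2^1 · 5747, so s = 1 and d = 5747.
x_0 = 2002^5747 mod 11495 = 10043.
x_0 ∉ {1, 11494} and s = 1, so 2002 is a Miller–Rabin witness and 11495 is composite.

yes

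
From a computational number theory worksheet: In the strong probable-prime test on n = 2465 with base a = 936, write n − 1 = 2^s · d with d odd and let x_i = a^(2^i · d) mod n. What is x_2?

n − 1 = 2464 = 2^5 · 77, so s = 5 and d = 77.
x_0 = 936^77 mod 2465 = 766.
x_1 = 766^2 mod 2465 = 86.
x_2 = 86^2 mod 2465 = 1.

1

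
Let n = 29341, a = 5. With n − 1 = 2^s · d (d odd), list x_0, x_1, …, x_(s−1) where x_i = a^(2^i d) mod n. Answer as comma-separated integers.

15127, 25011

n − 1 = 29340 = 2^2 · 7335, so s = 2 and d = 7335.
x_0 = 5^7335 mod 29341 = 15127.
x_1 = 15127^2 mod 29341 = 25011.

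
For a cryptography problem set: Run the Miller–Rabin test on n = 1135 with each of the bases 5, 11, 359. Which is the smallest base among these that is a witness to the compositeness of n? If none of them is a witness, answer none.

5

n − 1 = 1134 = 2^1 · 567, so s = 1 and d = 567.
Base 5: x_0 = 5^567 mod 1135 = 1110. x_0 ∉ {1, 1134} and s = 1, so 5 is a Miller–Rabin witness and 1135 is composite.
Base 11: x_0 = 11^567 mod 1135 = 121. x_0 ∉ {1, 1134} and s = 1, so 11 is a Miller–Rabin witness and 1135 is composite.
Base 359: x_0 = 359^567 mod 1135 = 399. x_0 ∉ {1, 1134} and s = 1, so 359 is a Miller–Rabin witness and 1135 is composite.
The smallest witness among the given bases is 5.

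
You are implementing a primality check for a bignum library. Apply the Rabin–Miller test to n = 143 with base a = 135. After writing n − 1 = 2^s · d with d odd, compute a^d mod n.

n − 1 = 142 = 2^1 · 71, so s = 1 and d = 71.
Repeated squaring mod 143: 135^1 ≡ 135, 135^2 ≡ 64, 135^4 ≡ 92, 135^8 ≡ 27, 135^16 ≡ 14, 135^32 ≡ 53, 135^64 ≡ 92.
71 = 64 + 4 + 2 + 1, so 135^71 ≡ 92·92·64·135 ≡ 47 (mod 143).

47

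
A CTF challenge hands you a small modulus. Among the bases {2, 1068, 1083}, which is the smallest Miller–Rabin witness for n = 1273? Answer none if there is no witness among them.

2

n − 1 = 1272 = 2^3 · 159, so s = 3 and d = 159.
Base 2: x_0 = 2^159 mod 1273 = 715. x_0 is neither 1 nor 1272, so continue squaring. x_1 = 715^2 mod 1273 = 752. x_2 = 752^2 mod 1273 = 292. Reached i = s−1 = 2 without hitting −1: 2 is a Miller–Rabin witness and 1273 is composite.
Base 1068: x_0 = 1068^159 mod 1273 = 923. x_0 is neither 1 nor 1272, so continue squaring. x_1 = 923^2 mod 1273 = 292. x_2 = 292^2 mod 1273 = 1246. Reached i = s−1 = 2 without hitting −1: 1068 is a Miller–Rabin witness and 1273 is composite.
Base 1083: x_0 = 1083^159 mod 1273 = 646. x_0 is neither 1 nor 1272, so continue squaring. x_1 = 646^2 mod 1273 = 1045. x_2 = 1045^2 mod 1273 = 1064. Reached i = s−1 = 2 without hitting −1: 1083 is a Miller–Rabin witness and 1273 is composite.
The smallest witness among the given bases is 2.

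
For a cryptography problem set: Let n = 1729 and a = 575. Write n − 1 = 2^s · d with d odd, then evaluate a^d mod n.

n − 1 = 1728 = 2^6 · 27, so s = 6 and d = 27.
575^27 mod 1729 = 1.

1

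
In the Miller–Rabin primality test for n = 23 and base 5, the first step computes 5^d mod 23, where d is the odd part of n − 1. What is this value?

22

n − 1 = 22 = 2^1 · 11, so s = 1 and d = 11.
By repeated squaring, 5^11 ≡ 22 (mod 23).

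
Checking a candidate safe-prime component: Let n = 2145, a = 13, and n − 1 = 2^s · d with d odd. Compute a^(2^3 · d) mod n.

1846

n − 1 = 2144 = 2^5 · 67, so s = 5 and d = 67.
x_0 = 13^67 mod 2145 = 832.
x_1 = 832^2 mod 2145 = 1534.
x_2 = 1534^2 mod 2145 = 91.
x_3 = 91^2 mod 2145 = 1846.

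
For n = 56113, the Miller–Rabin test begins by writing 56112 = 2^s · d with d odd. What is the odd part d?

3507

Halving: 56112 → 28056 → 14028 → 7014 → 3507; 3507 is odd.
So 56112 = 2^4 · 3507.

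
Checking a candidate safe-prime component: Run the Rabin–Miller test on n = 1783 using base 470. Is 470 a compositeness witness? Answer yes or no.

no

n − 1 = 1782 = 2^1 · 891, so s = 1 and d = 891.
Repeated squaring mod 1783: 470^1 ≡ 470, 470^2 ≡ 1591, 470^4 ≡ 1204, 470^8 ≡ 37, 470^16 ≡ 1369, 470^32 ≡ 228, 470^64 ≡ 277, 470^128 ≡ 60, 470^256 ≡ 34, 470^512 ≡ 1156.
891 = 512 + 256 + 64 + 32 + 16 + 8 + 2 + 1, so 470^891 ≡ 1156·34·277·228·1369·37·1591·470 ≡ 1782 (mod 1783).
x_0 = 470^891 mod 1783 = 1782.
x_0 = 1782 ≡ −1, so 470 is not a witness.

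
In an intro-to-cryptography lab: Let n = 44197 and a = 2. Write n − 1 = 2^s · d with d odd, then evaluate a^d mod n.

n − 1 = 44196 = 2^2 · 11049, so s = 2 and d = 11049.
By repeated squaring, 2^11049 ≡ 5144 (mod 44197).

5144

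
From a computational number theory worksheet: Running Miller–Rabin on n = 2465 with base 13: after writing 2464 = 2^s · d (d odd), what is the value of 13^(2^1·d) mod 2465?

2379

n − 1 = 2464 = 2^5 · 77, so s = 5 and d = 77.
By repeated squaring, 13^77 ≡ 608 (mod 2465).
x_0 = 608.
x_1 = 608^2 mod 2465 = 2379.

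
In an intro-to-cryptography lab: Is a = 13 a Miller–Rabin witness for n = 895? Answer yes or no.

n − 1 = 894 = 2^1 · 447, so s = 1 and d = 447.
x_0 = 13^447 mod 895 = 527.
x_0 ∉ {1, 894} and s = 1, so 13 is a Miller–Rabin witness and 895 is composite.

yes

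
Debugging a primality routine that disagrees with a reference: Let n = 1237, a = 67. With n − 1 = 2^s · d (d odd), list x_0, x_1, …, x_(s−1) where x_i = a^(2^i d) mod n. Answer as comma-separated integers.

n − 1 = 1236 = 2^2 · 309, so s = 2 and d = 309.
x_0 = 67^309 mod 1237 = 691.
x_1 = 691^2 mod 1237 = 1236.

691, 1236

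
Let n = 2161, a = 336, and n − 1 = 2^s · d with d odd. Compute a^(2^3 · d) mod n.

2160

n − 1 = 2160 = 2^4 · 135, so s = 4 and d = 135.
x_0 = 336^135 mod 2161 = 410.
x_1 = 410^2 mod 2161 = 1703.
x_2 = 1703^2 mod 2161 = 147.
x_3 = 147^2 mod 2161 = 2160.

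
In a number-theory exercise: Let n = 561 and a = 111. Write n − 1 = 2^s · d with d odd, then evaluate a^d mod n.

474

n − 1 = 560 = 2^4 · 35, so s = 4 and d = 35.
111^35 mod 561 = 474.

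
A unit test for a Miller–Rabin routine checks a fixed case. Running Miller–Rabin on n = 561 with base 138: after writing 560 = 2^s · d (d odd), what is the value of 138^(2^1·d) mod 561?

540

n − 1 = 560 = 2^4 · 35, so s = 4 and d = 35.
By repeated squaring, 138^35 ≡ 450 (mod 561).
x_0 = 450.
x_1 = 450^2 mod 561 = 540.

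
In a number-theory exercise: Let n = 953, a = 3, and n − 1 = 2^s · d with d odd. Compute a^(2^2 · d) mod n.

952

n − 1 = 952 = 2^3 · 119, so s = 3 and d = 119.
x_0 = 3^119 mod 953 = 797.
x_1 = 797^2 mod 953 = 511.
x_2 = 511^2 mod 953 = 952.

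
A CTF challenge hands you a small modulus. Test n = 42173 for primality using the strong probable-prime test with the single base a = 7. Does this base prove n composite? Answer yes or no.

n − 1 = 42172 = 2^2 · 10543, so s = 2 and d = 10543.
x_0 = 7^10543 mod 42173 = 33840.
x_0 is neither 1 nor 42172, so continue squaring.
x_1 = 33840^2 mod 42173 = 22131.
Reached i = s−1 = 1 without hitting −1: 7 is a Miller–Rabin witness and 42173 is composite.

yes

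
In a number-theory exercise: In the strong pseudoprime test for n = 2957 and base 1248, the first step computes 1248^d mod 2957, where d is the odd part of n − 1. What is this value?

1222

n − 1 = 2956 = 2^2 · 739, so s = 2 and d = 739.
1248^739 mod 2957 = 1222.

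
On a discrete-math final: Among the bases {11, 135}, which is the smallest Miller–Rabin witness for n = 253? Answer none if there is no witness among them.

n − 1 = 252 = 2^2 · 63, so s = 2 and d = 63.
Base 11: x_0 = 11^63 mod 253 = 176. x_0 is neither 1 nor 252, so continue squaring. x_1 = 176^2 mod 253 = 110. Reached i = s−1 = 1 without hitting −1: 11 is a Miller–Rabin witness and 253 is composite.
Base 135: x_0 = 135^63 mod 253 = 247. x_0 is neither 1 nor 252, so continue squaring. x_1 = 247^2 mod 253 = 36. Reached i = s−1 = 1 without hitting −1: 135 is a Miller–Rabin witness and 253 is composite.
The smallest witness among the given bases is 11.

11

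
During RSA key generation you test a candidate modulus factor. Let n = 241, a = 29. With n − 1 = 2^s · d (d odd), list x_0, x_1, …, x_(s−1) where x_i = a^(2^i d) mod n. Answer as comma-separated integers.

n − 1 = 240 = 2^4 · 15, so s = 4 and d = 15.
x_0 = 29^15 mod 241 = 211.
x_1 = 211^2 mod 241 = 177.
x_2 = 177^2 mod 241 = 240.
x_3 = 240^2 mod 241 = 1.

211, 177, 240, 1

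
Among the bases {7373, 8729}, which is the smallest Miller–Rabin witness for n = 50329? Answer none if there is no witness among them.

none

n − 1 = 50328 = 2^3 · 6291, so s = 3 and d = 6291.
Base 7373: x_0 = 7373^6291 mod 50329 = 38739. x_0 is neither 1 nor 50328, so continue squaring. x_1 = 38739^2 mod 50329 = 50328. x_1 ≡ −1, so 7373 is not a witness.
Base 8729: x_0 = 8729^6291 mod 50329 = 37547. x_0 is neither 1 nor 50328, so continue squaring. x_1 = 37547^2 mod 50329 = 11590. x_2 = 11590^2 mod 50329 = 50328. x_2 ≡ −1, so 8729 is not a witness.
No listed base is a witness for 50329.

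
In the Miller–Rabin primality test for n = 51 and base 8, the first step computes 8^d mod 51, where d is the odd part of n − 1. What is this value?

8

n − 1 = 50 = 2^1 · 25, so s = 1 and d = 25.
Repeated squaring mod 51: 8^1 ≡ 8, 8^2 ≡ 13, 8^4 ≡ 16, 8^8 ≡ 1, 8^16 ≡ 1.
25 = 16 + 8 + 1, so 8^25 ≡ 1·1·8 ≡ 8 (mod 51).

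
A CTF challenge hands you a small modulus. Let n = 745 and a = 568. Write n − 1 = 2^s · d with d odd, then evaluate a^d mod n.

708

n − 1 = 744 = 2^3 · 93, so s = 3 and d = 93.
568^93 mod 745 = 708.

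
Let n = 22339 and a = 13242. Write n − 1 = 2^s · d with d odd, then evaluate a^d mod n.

7867

n − 1 = 22338 = 2^1 · 11169, so s = 1 and d = 11169.
Repeated squaring mod 22339: 13242^1 ≡ 13242, 13242^2 ≡ 11753, 13242^4 ≡ 10972, 13242^8 ≡ 22252, 13242^16 ≡ 7569, 13242^32 ≡ 12565, 13242^64 ≡ 9512, 13242^128 ≡ 5194, 13242^256 ≡ 14463, 13242^512 ≡ 18312, 13242^1024 ≡ 20954, 13242^2048 ≡ 19410, 13242^4096 ≡ 865, 13242^8192 ≡ 11038.
11169 = 8192 + 2048 + 512 + 256 + 128 + 32 + 1, so 13242^11169 ≡ 11038·19410·18312·14463·5194·12565·13242 ≡ 7867 (mod 22339).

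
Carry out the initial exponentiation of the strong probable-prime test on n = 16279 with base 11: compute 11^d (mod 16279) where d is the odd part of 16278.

n − 1 = 16278 = 2^1 · 8139, so s = 1 and d = 8139.
11^8139 mod 16279 = 14836.

14836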